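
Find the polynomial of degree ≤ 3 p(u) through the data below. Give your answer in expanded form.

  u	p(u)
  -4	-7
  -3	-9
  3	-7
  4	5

p(u) = (1/6)u^3 + u^2 - (7/6)u - 17

Build the Lagrange basis polynomials:
L_0(u) = (u + 3)(u - 3)(u - 4) / [-56] = -(1/56)u^3 + (1/14)u^2 + (9/56)u - 9/14
L_1(u) = (u + 4)(u - 3)(u - 4) / [42] = (1/42)u^3 - (1/14)u^2 - (8/21)u + 8/7
L_2(u) = (u + 4)(u + 3)(u - 4) / [-42] = -(1/42)u^3 - (1/14)u^2 + (8/21)u + 8/7
L_3(u) = (u + 4)(u + 3)(u - 3) / [56] = (1/56)u^3 + (1/14)u^2 - (9/56)u - 9/14
p(u) = (-7)·L_0 + (-9)·L_1 + (-7)·L_2 + 5·L_3
  (-7)·L_0(u) = (1/8)u^3 - (1/2)u^2 - (9/8)u + 9/2
  (-9)·L_1(u) = -(3/14)u^3 + (9/14)u^2 + (24/7)u - 72/7
  (-7)·L_2(u) = (1/6)u^3 + (1/2)u^2 - (8/3)u - 8
  5·L_3(u) = (5/56)u^3 + (5/14)u^2 - (45/56)u - 45/14
Adding term by term: (1/6)u^3 + u^2 - (7/6)u - 17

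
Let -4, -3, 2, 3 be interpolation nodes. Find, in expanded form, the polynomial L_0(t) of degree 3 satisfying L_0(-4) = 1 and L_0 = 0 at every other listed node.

L_0(t) = -(1/42)t^3 + (1/21)t^2 + (3/14)t - 3/7

L_0(t) = (t + 3)(t - 2)(t - 3) / [(-1)·(-6)·(-7)]
       = (t^3 - 2t^2 - 9t + 18) / (-42)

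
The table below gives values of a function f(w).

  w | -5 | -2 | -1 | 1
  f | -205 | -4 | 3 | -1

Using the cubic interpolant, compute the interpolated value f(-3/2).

3/2

Using Newton's divided-difference form:
f[-5,-2] = (-4 - (-205)) / (-2 - (-5)) = 67
f[-2,-1] = (3 - (-4)) / (-1 - (-2)) = 7
f[-1,1] = (-1 - 3) / (1 - (-1)) = -2
f[-5,-2,-1] = (7 - 67) / (-1 - (-5)) = -15
f[-2,-1,1] = (-2 - 7) / (1 - (-2)) = -3
f[-5,-2,-1,1] = (-3 - (-15)) / (1 - (-5)) = 2
f(-3/2) = -205 + 67·(7/2) + (-15)·(7/2)·(1/2) + 2·(7/2)·(1/2)·(-1/2) = 3/2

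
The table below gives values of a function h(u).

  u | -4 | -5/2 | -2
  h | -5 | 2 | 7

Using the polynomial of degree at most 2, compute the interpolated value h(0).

121/3

L_0(0) = (5/2)·(2)/[(-3/2)·(-2)] = 5/3
L_1(0) = (4)·(2)/[(3/2)·(-1/2)] = -32/3
L_2(0) = (4)·(5/2)/[(2)·(1/2)] = 10
Sum: (-5)·(5/3) + 2·(-32/3) + 7·(10) = 121/3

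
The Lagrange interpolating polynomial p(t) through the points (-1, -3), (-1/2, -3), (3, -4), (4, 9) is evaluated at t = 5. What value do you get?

2419/70

Evaluate each Lagrange basis at t = 5:
L_0(5) = (11/2)·(2)·(1)/[(-1/2)·(-4)·(-5)] = -11/10
L_1(5) = (6)·(2)·(1)/[(1/2)·(-7/2)·(-9/2)] = 32/21
L_2(5) = (6)·(11/2)·(1)/[(4)·(7/2)·(-1)] = -33/14
L_3(5) = (6)·(11/2)·(2)/[(5)·(9/2)·(1)] = 44/15
Sum: (-3)·(-11/10) + (-3)·(32/21) + (-4)·(-33/14) + 9·(44/15) = 2419/70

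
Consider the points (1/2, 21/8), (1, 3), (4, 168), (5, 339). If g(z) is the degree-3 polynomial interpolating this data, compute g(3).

Using Newton's divided-difference form:
g[1/2,1] = (3 - 21/8) / (1 - 1/2) = 3/4
g[1,4] = (168 - 3) / (4 - 1) = 55
g[4,5] = (339 - 168) / (5 - 4) = 171
g[1/2,1,4] = (55 - 3/4) / (4 - 1/2) = 31/2
g[1,4,5] = (171 - 55) / (5 - 1) = 29
g[1/2,1,4,5] = (29 - 31/2) / (5 - 1/2) = 3
g(3) = 21/8 + (3/4)·(5/2) + (31/2)·(5/2)·(2) + 3·(5/2)·(2)·(-1) = 67

67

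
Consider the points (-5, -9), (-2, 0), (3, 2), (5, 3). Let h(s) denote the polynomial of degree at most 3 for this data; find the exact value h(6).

Evaluate each Lagrange basis at s = 6:
L_0(6) = (8)·(3)·(1)/[(-3)·(-8)·(-10)] = -1/10
L_1(6) = (11)·(3)·(1)/[(3)·(-5)·(-7)] = 11/35
L_2(6) = (11)·(8)·(1)/[(8)·(5)·(-2)] = -11/10
L_3(6) = (11)·(8)·(3)/[(10)·(7)·(2)] = 66/35
Sum: (-9)·(-1/10) + 0 + 2·(-11/10) + 3·(66/35) = 61/14

61/14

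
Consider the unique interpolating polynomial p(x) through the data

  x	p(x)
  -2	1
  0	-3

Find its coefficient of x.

L_0(x) = x / [-2] = -(1/2)x
L_1(x) = (x + 2) / [2] = (1/2)x + 1
p(x) = 1·L_0 + (-3)·L_1
Only the coefficient of x is needed; take it from each L_i and combine:
1·(-1/2) + (-3)·(1/2) = -2

-2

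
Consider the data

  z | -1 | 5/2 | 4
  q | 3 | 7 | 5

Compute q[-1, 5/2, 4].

q[-1,5/2] = (7 - 3) / (5/2 - (-1)) = 8/7
q[5/2,4] = (5 - 7) / (4 - 5/2) = -4/3
q[-1,5/2,4] = (-4/3 - 8/7) / (4 - (-1)) = -52/105

-52/105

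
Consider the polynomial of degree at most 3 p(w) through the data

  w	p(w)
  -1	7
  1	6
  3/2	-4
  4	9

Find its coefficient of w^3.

81/25

Build the Lagrange basis polynomials:
L_0(w) = (w - 1)(w - 3/2)(w - 4) / [-25] = -(1/25)w^3 + (13/50)w^2 - (23/50)w + 6/25
L_1(w) = (w + 1)(w - 3/2)(w - 4) / [3] = (1/3)w^3 - (3/2)w^2 + (1/6)w + 2
L_2(w) = (w + 1)(w - 1)(w - 4) / [-25/8] = -(8/25)w^3 + (32/25)w^2 + (8/25)w - 32/25
L_3(w) = (w + 1)(w - 1)(w - 3/2) / [75/2] = (2/75)w^3 - (1/25)w^2 - (2/75)w + 1/25
p(w) = 7·L_0 + 6·L_1 + (-4)·L_2 + 9·L_3
Only the coefficient of w^3 is needed; take it from each L_i and combine:
7·(-1/25) + 6·(1/3) + (-4)·(-8/25) + 9·(2/75) = 81/25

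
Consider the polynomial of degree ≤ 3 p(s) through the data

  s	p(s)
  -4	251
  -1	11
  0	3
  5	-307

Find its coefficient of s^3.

The leading coefficient equals the top divided difference p[-4,-1,0,5].
p[-4,-1] = (11 - 251) / (-1 - (-4)) = -80
p[-1,0] = (3 - 11) / (0 - (-1)) = -8
p[0,5] = (-307 - 3) / (5 - 0) = -62
p[-4,-1,0] = (-8 - (-80)) / (0 - (-4)) = 18
p[-1,0,5] = (-62 - (-8)) / (5 - (-1)) = -9
p[-4,-1,0,5] = (-9 - 18) / (5 - (-4)) = -3

-3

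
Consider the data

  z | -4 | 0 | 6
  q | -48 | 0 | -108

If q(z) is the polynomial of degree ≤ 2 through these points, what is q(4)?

-48

Evaluate each Lagrange basis at z = 4:
L_0(4) = (4)·(-2)/[(-4)·(-10)] = -1/5
L_1(4) = (8)·(-2)/[(4)·(-6)] = 2/3
L_2(4) = (8)·(4)/[(10)·(6)] = 8/15
Sum: (-48)·(-1/5) + 0 + (-108)·(8/15) = -48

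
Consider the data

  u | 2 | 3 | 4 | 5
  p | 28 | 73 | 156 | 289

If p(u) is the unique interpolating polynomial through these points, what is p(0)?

Using Newton's divided-difference form:
p[2,3] = (73 - 28) / (3 - 2) = 45
p[3,4] = (156 - 73) / (4 - 3) = 83
p[4,5] = (289 - 156) / (5 - 4) = 133
p[2,3,4] = (83 - 45) / (4 - 2) = 19
p[3,4,5] = (133 - 83) / (5 - 3) = 25
p[2,3,4,5] = (25 - 19) / (5 - 2) = 2
p(0) = 28 + 45·(-2) + 19·(-2)·(-3) + 2·(-2)·(-3)·(-4) = 4

4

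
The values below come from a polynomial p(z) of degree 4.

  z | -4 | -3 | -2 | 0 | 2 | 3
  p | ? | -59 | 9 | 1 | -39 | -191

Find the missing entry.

The 5 known values determine p uniquely (degree ≤ 4).
L_0(-4) = (-2)·(-4)·(-6)·(-7)/[(-1)·(-3)·(-5)·(-6)] = 56/15
L_1(-4) = (-1)·(-4)·(-6)·(-7)/[(1)·(-2)·(-4)·(-5)] = -21/5
L_2(-4) = (-1)·(-2)·(-6)·(-7)/[(3)·(2)·(-2)·(-3)] = 7/3
L_3(-4) = (-1)·(-2)·(-4)·(-7)/[(5)·(4)·(2)·(-1)] = -7/5
L_4(-4) = (-1)·(-2)·(-4)·(-6)/[(6)·(5)·(3)·(1)] = 8/15
Sum: (-59)·(56/15) + 9·(-21/5) + 1·(7/3) + (-39)·(-7/5) + (-191)·(8/15) = -303

-303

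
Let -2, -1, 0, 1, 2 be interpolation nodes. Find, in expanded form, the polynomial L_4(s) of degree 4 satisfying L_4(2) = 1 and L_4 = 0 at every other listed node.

L_4(s) = (1/24)s^4 + (1/12)s^3 - (1/24)s^2 - (1/12)s

L_4(s) = (s + 2)(s + 1)s(s - 1) / [(4)·(3)·(2)·(1)]
       = (s^4 + 2s^3 - s^2 - 2s) / (24)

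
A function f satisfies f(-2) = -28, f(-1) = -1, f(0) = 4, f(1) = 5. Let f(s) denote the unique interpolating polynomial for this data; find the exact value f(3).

Using Newton's divided-difference form:
f[-2,-1] = (-1 - (-28)) / (-1 - (-2)) = 27
f[-1,0] = (4 - (-1)) / (0 - (-1)) = 5
f[0,1] = (5 - 4) / (1 - 0) = 1
f[-2,-1,0] = (5 - 27) / (0 - (-2)) = -11
f[-1,0,1] = (1 - 5) / (1 - (-1)) = -2
f[-2,-1,0,1] = (-2 - (-11)) / (1 - (-2)) = 3
f(3) = -28 + 27·(5) + (-11)·(5)·(4) + 3·(5)·(4)·(3) = 67

67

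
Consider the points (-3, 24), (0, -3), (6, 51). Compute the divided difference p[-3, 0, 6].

2

p[-3,0] = (-3 - 24) / (0 - (-3)) = -9
p[0,6] = (51 - (-3)) / (6 - 0) = 9
p[-3,0,6] = (9 - (-9)) / (6 - (-3)) = 2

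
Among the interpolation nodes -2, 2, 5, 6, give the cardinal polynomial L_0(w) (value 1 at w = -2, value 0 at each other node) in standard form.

L_0(w) = -(1/224)w^3 + (13/224)w^2 - (13/56)w + 15/56

L_0(w) = (w - 2)(w - 5)(w - 6) / [(-4)·(-7)·(-8)]
       = (w^3 - 13w^2 + 52w - 60) / (-224)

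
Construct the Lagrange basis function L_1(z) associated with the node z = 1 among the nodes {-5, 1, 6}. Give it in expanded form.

L_1(z) = -(1/30)z^2 + (1/30)z + 1

L_1(z) = (z + 5)(z - 6) / [(6)·(-5)]
       = (z^2 - z - 30) / (-30)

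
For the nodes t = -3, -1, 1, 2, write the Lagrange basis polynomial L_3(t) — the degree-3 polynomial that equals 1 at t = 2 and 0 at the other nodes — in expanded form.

L_3(t) = (1/15)t^3 + (1/5)t^2 - (1/15)t - 1/5

L_3(t) = (t + 3)(t + 1)(t - 1) / [(5)·(3)·(1)]
       = (t^3 + 3t^2 - t - 3) / (15)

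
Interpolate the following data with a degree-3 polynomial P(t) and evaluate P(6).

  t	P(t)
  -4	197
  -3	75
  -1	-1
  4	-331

-1023

Evaluate each Lagrange basis at t = 6:
L_0(6) = (9)·(7)·(2)/[(-1)·(-3)·(-8)] = -21/4
L_1(6) = (10)·(7)·(2)/[(1)·(-2)·(-7)] = 10
L_2(6) = (10)·(9)·(2)/[(3)·(2)·(-5)] = -6
L_3(6) = (10)·(9)·(7)/[(8)·(7)·(5)] = 9/4
Sum: 197·(-21/4) + 75·(10) + (-1)·(-6) + (-331)·(9/4) = -1023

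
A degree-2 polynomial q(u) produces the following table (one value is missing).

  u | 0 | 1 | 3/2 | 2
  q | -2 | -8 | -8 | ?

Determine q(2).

-6

The 3 known values determine q uniquely (degree ≤ 2).
Evaluate each Lagrange basis at u = 2:
L_0(2) = (1)·(1/2)/[(-1)·(-3/2)] = 1/3
L_1(2) = (2)·(1/2)/[(1)·(-1/2)] = -2
L_2(2) = (2)·(1)/[(3/2)·(1/2)] = 8/3
Sum: (-2)·(1/3) + (-8)·(-2) + (-8)·(8/3) = -6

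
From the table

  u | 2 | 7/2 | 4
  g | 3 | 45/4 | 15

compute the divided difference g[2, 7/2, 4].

1

g[2,7/2] = (45/4 - 3) / (7/2 - 2) = 11/2
g[7/2,4] = (15 - 45/4) / (4 - 7/2) = 15/2
g[2,7/2,4] = (15/2 - 11/2) / (4 - 2) = 1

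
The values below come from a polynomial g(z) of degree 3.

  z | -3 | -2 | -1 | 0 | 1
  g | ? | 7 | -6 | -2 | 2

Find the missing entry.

54

The 4 known values determine g uniquely (degree ≤ 3).
Evaluate each Lagrange basis at z = -3:
L_0(-3) = (-2)·(-3)·(-4)/[(-1)·(-2)·(-3)] = 4
L_1(-3) = (-1)·(-3)·(-4)/[(1)·(-1)·(-2)] = -6
L_2(-3) = (-1)·(-2)·(-4)/[(2)·(1)·(-1)] = 4
L_3(-3) = (-1)·(-2)·(-3)/[(3)·(2)·(1)] = -1
Sum: 7·(4) + (-6)·(-6) + (-2)·(4) + 2·(-1) = 54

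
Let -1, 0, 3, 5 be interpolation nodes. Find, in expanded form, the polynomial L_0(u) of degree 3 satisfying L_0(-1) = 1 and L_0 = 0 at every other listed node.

L_0(u) = u(u - 3)(u - 5) / [(-1)·(-4)·(-6)]
       = (u^3 - 8u^2 + 15u) / (-24)

L_0(u) = -(1/24)u^3 + (1/3)u^2 - (5/8)u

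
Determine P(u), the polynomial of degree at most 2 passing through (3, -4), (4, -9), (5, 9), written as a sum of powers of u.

Newton's divided differences:
P[3,4] = (-9 - (-4)) / (4 - 3) = -5
P[4,5] = (9 - (-9)) / (5 - 4) = 18
P[3,4,5] = (18 - (-5)) / (5 - 3) = 23/2
P(u) = -4 + (-5)·(u - 3) + (23/2)·(u - 3)(u - 4)
Expanding: P(u) = (23/2)u^2 - (171/2)u + 149

P(u) = (23/2)u^2 - (171/2)u + 149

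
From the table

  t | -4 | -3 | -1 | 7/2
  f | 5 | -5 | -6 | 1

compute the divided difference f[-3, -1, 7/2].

f[-3,-1] = (-6 - (-5)) / (-1 - (-3)) = -1/2
f[-1,7/2] = (1 - (-6)) / (7/2 - (-1)) = 14/9
f[-3,-1,7/2] = (14/9 - (-1/2)) / (7/2 - (-3)) = 37/117

37/117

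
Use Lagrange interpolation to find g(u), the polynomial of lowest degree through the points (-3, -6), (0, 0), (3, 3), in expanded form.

g(u) = -(1/6)u^2 + (3/2)u

Build the Lagrange basis polynomials:
L_0(u) = u(u - 3) / [18] = (1/18)u^2 - (1/6)u
L_1(u) = (u + 3)(u - 3) / [-9] = -(1/9)u^2 + 1
L_2(u) = (u + 3)u / [18] = (1/18)u^2 + (1/6)u
g(u) = (-6)·L_0 + 0·L_1 + 3·L_2
  (-6)·L_0(u) = -(1/3)u^2 + u
  0·L_1(u) = 0
  3·L_2(u) = (1/6)u^2 + (1/2)u
Adding term by term: -(1/6)u^2 + (3/2)u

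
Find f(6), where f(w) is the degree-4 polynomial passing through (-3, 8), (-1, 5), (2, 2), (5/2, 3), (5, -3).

-985/44

Using Newton's divided-difference form:
f[-3,-1] = (5 - 8) / (-1 - (-3)) = -3/2
f[-1,2] = (2 - 5) / (2 - (-1)) = -1
f[2,5/2] = (3 - 2) / (5/2 - 2) = 2
f[5/2,5] = (-3 - 3) / (5 - 5/2) = -12/5
f[-3,-1,2] = (-1 - (-3/2)) / (2 - (-3)) = 1/10
f[-1,2,5/2] = (2 - (-1)) / (5/2 - (-1)) = 6/7
f[2,5/2,5] = (-12/5 - 2) / (5 - 2) = -22/15
f[-3,-1,2,5/2] = (6/7 - 1/10) / (5/2 - (-3)) = 53/385
f[-1,2,5/2,5] = (-22/15 - 6/7) / (5 - (-1)) = -122/315
f[-3,-1,2,5/2,5] = (-122/315 - 53/385) / (5 - (-3)) = -1819/27720
f(6) = 8 + (-3/2)·(9) + (1/10)·(9)·(7) + (53/385)·(9)·(7)·(4) + (-1819/27720)·(9)·(7)·(4)·(7/2) = -985/44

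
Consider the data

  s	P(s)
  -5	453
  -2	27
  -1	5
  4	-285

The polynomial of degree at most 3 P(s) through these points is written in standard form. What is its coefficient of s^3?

The leading coefficient equals the top divided difference P[-5,-2,-1,4].
P[-5,-2] = (27 - 453) / (-2 - (-5)) = -142
P[-2,-1] = (5 - 27) / (-1 - (-2)) = -22
P[-1,4] = (-285 - 5) / (4 - (-1)) = -58
P[-5,-2,-1] = (-22 - (-142)) / (-1 - (-5)) = 30
P[-2,-1,4] = (-58 - (-22)) / (4 - (-2)) = -6
P[-5,-2,-1,4] = (-6 - 30) / (4 - (-5)) = -4

-4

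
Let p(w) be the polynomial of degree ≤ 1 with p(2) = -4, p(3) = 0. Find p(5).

Evaluate each Lagrange basis at w = 5:
L_0(5) = (2)/[(-1)] = -2
L_1(5) = (3)/[(1)] = 3
Sum: (-4)·(-2) + 0 = 8

8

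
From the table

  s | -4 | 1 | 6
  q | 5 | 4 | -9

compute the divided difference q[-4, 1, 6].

q[-4,1] = (4 - 5) / (1 - (-4)) = -1/5
q[1,6] = (-9 - 4) / (6 - 1) = -13/5
q[-4,1,6] = (-13/5 - (-1/5)) / (6 - (-4)) = -6/25

-6/25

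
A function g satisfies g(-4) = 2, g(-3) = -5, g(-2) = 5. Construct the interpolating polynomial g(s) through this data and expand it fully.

g(s) = (17/2)s^2 + (105/2)s + 76

L_0(s) = (s + 3)(s + 2) / [2] = (1/2)s^2 + (5/2)s + 3
L_1(s) = (s + 4)(s + 2) / [-1] = -s^2 - 6s - 8
L_2(s) = (s + 4)(s + 3) / [2] = (1/2)s^2 + (7/2)s + 6
g(s) = 2·L_0 + (-5)·L_1 + 5·L_2
  2·L_0(s) = s^2 + 5s + 6
  (-5)·L_1(s) = 5s^2 + 30s + 40
  5·L_2(s) = (5/2)s^2 + (35/2)s + 30
Adding term by term: (17/2)s^2 + (105/2)s + 76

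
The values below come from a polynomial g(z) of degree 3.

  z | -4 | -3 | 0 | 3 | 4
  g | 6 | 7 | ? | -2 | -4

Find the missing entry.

The 4 known values determine g uniquely (degree ≤ 3).
Evaluate each Lagrange basis at z = 0:
L_0(0) = (3)·(-3)·(-4)/[(-1)·(-7)·(-8)] = -9/14
L_1(0) = (4)·(-3)·(-4)/[(1)·(-6)·(-7)] = 8/7
L_2(0) = (4)·(3)·(-4)/[(7)·(6)·(-1)] = 8/7
L_3(0) = (4)·(3)·(-3)/[(8)·(7)·(1)] = -9/14
Sum: 6·(-9/14) + 7·(8/7) + (-2)·(8/7) + (-4)·(-9/14) = 31/7

31/7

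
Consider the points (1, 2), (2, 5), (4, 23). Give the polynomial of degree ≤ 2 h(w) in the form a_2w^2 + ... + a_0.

h(w) = 2w^2 - 3w + 3

Build the Lagrange basis polynomials:
L_0(w) = (w - 2)(w - 4) / [3] = (1/3)w^2 - 2w + 8/3
L_1(w) = (w - 1)(w - 4) / [-2] = -(1/2)w^2 + (5/2)w - 2
L_2(w) = (w - 1)(w - 2) / [6] = (1/6)w^2 - (1/2)w + 1/3
h(w) = 2·L_0 + 5·L_1 + 23·L_2
  2·L_0(w) = (2/3)w^2 - 4w + 16/3
  5·L_1(w) = -(5/2)w^2 + (25/2)w - 10
  23·L_2(w) = (23/6)w^2 - (23/2)w + 23/3
Adding term by term: 2w^2 - 3w + 3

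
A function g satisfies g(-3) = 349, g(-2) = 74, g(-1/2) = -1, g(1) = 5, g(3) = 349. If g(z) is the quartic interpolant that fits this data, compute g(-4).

Evaluate each Lagrange basis at z = -4:
L_0(-4) = (-2)·(-7/2)·(-5)·(-7)/[(-1)·(-5/2)·(-4)·(-6)] = 49/12
L_1(-4) = (-1)·(-7/2)·(-5)·(-7)/[(1)·(-3/2)·(-3)·(-5)] = -49/9
L_2(-4) = (-1)·(-2)·(-5)·(-7)/[(5/2)·(3/2)·(-3/2)·(-7/2)] = 32/9
L_3(-4) = (-1)·(-2)·(-7/2)·(-7)/[(4)·(3)·(3/2)·(-2)] = -49/36
L_4(-4) = (-1)·(-2)·(-7/2)·(-5)/[(6)·(5)·(7/2)·(2)] = 1/6
Sum: 349·(49/12) + 74·(-49/9) + (-1)·(32/9) + 5·(-49/36) + 349·(1/6) = 1070

1070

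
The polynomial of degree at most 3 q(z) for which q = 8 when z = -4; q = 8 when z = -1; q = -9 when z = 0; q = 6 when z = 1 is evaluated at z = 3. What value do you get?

Using Newton's divided-difference form:
q[-4,-1] = (8 - 8) / (-1 - (-4)) = 0
q[-1,0] = (-9 - 8) / (0 - (-1)) = -17
q[0,1] = (6 - (-9)) / (1 - 0) = 15
q[-4,-1,0] = (-17 - 0) / (0 - (-4)) = -17/4
q[-1,0,1] = (15 - (-17)) / (1 - (-1)) = 16
q[-4,-1,0,1] = (16 - (-17/4)) / (1 - (-4)) = 81/20
q(3) = 8 + 0·(7) + (-17/4)·(7)·(4) + (81/20)·(7)·(4)·(3) = 1146/5

1146/5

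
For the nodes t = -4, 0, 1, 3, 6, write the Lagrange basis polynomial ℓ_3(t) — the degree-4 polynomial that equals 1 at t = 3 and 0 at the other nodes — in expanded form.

ℓ_3(t) = (t + 4)t(t - 1)(t - 6) / [(7)·(3)·(2)·(-3)]
       = (t^4 - 3t^3 - 22t^2 + 24t) / (-126)

ℓ_3(t) = -(1/126)t^4 + (1/42)t^3 + (11/63)t^2 - (4/21)t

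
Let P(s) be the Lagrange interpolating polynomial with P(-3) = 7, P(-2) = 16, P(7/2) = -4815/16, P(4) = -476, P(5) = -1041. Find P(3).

-179

Evaluate each Lagrange basis at s = 3:
L_0(3) = (5)·(-1/2)·(-1)·(-2)/[(-1)·(-13/2)·(-7)·(-8)] = -5/364
L_1(3) = (6)·(-1/2)·(-1)·(-2)/[(1)·(-11/2)·(-6)·(-7)] = 2/77
L_2(3) = (6)·(5)·(-1)·(-2)/[(13/2)·(11/2)·(-1/2)·(-3/2)] = 320/143
L_3(3) = (6)·(5)·(-1/2)·(-2)/[(7)·(6)·(1/2)·(-1)] = -10/7
L_4(3) = (6)·(5)·(-1/2)·(-1)/[(8)·(7)·(3/2)·(1)] = 5/28
Sum: 7·(-5/364) + 16·(2/77) + (-4815/16)·(320/143) + (-476)·(-10/7) + (-1041)·(5/28) = -179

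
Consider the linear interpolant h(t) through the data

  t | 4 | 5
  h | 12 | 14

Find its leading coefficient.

2

The leading coefficient equals the top divided difference h[4,5].
h[4,5] = (14 - 12) / (5 - 4) = 2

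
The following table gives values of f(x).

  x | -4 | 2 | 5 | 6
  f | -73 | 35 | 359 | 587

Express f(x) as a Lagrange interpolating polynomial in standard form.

f(x) = 2x^3 + 4x^2 + 2x - 1

L_0(x) = (x - 2)(x - 5)(x - 6) / [-540] = -(1/540)x^3 + (13/540)x^2 - (13/135)x + 1/9
L_1(x) = (x + 4)(x - 5)(x - 6) / [72] = (1/72)x^3 - (7/72)x^2 - (7/36)x + 5/3
L_2(x) = (x + 4)(x - 2)(x - 6) / [-27] = -(1/27)x^3 + (4/27)x^2 + (20/27)x - 16/9
L_3(x) = (x + 4)(x - 2)(x - 5) / [40] = (1/40)x^3 - (3/40)x^2 - (9/20)x + 1
f(x) = (-73)·L_0 + 35·L_1 + 359·L_2 + 587·L_3
  (-73)·L_0(x) = (73/540)x^3 - (949/540)x^2 + (949/135)x - 73/9
  35·L_1(x) = (35/72)x^3 - (245/72)x^2 - (245/36)x + 175/3
  359·L_2(x) = -(359/27)x^3 + (1436/27)x^2 + (7180/27)x - 5744/9
  587·L_3(x) = (587/40)x^3 - (1761/40)x^2 - (5283/20)x + 587
Adding term by term: 2x^3 + 4x^2 + 2x - 1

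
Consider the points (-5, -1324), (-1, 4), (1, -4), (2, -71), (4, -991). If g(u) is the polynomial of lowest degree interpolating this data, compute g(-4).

Evaluate each Lagrange basis at u = -4:
L_0(-4) = (-3)·(-5)·(-6)·(-8)/[(-4)·(-6)·(-7)·(-9)] = 10/21
L_1(-4) = (1)·(-5)·(-6)·(-8)/[(4)·(-2)·(-3)·(-5)] = 2
L_2(-4) = (1)·(-3)·(-6)·(-8)/[(6)·(2)·(-1)·(-3)] = -4
L_3(-4) = (1)·(-3)·(-5)·(-8)/[(7)·(3)·(1)·(-2)] = 20/7
L_4(-4) = (1)·(-3)·(-5)·(-6)/[(9)·(5)·(3)·(2)] = -1/3
Sum: (-1324)·(10/21) + 4·(2) + (-4)·(-4) + (-71)·(20/7) + (-991)·(-1/3) = -479

-479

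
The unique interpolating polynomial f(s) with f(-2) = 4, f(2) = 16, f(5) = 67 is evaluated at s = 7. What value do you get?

L_0(7) = (5)·(2)/[(-4)·(-7)] = 5/14
L_1(7) = (9)·(2)/[(4)·(-3)] = -3/2
L_2(7) = (9)·(5)/[(7)·(3)] = 15/7
Sum: 4·(5/14) + 16·(-3/2) + 67·(15/7) = 121

121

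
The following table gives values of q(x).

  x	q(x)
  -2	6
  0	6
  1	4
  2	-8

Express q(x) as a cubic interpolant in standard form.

q(x) = -(13/12)x^3 - (7/4)x^2 + (5/6)x + 6

Newton's divided differences:
q[-2,0] = (6 - 6) / (0 - (-2)) = 0
q[0,1] = (4 - 6) / (1 - 0) = -2
q[1,2] = (-8 - 4) / (2 - 1) = -12
q[-2,0,1] = (-2 - 0) / (1 - (-2)) = -2/3
q[0,1,2] = (-12 - (-2)) / (2 - 0) = -5
q[-2,0,1,2] = (-5 - (-2/3)) / (2 - (-2)) = -13/12
q(x) = 6 + (-2/3)·(x + 2)x + (-13/12)·(x + 2)x(x - 1)
Expanding: q(x) = -(13/12)x^3 - (7/4)x^2 + (5/6)x + 6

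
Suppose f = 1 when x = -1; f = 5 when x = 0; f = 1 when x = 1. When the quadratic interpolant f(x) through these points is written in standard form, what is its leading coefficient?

-4

Build the Lagrange basis polynomials:
L_0(x) = x(x - 1) / [2] = (1/2)x^2 - (1/2)x
L_1(x) = (x + 1)(x - 1) / [-1] = -x^2 + 1
L_2(x) = (x + 1)x / [2] = (1/2)x^2 + (1/2)x
f(x) = 1·L_0 + 5·L_1 + 1·L_2
Only the coefficient of x^2 is needed; take it from each L_i and combine:
1·(1/2) + 5·(-1) + 1·(1/2) = -4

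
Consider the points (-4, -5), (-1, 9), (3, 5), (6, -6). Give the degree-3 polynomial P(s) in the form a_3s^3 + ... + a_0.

Newton's divided differences:
P[-4,-1] = (9 - (-5)) / (-1 - (-4)) = 14/3
P[-1,3] = (5 - 9) / (3 - (-1)) = -1
P[3,6] = (-6 - 5) / (6 - 3) = -11/3
P[-4,-1,3] = (-1 - 14/3) / (3 - (-4)) = -17/21
P[-1,3,6] = (-11/3 - (-1)) / (6 - (-1)) = -8/21
P[-4,-1,3,6] = (-8/21 - (-17/21)) / (6 - (-4)) = 3/70
P(s) = -5 + (14/3)·(s + 4) + (-17/21)·(s + 4)(s + 1) + (3/70)·(s + 4)(s + 1)(s - 3)
Expanding: P(s) = (3/70)s^3 - (76/105)s^2 + (31/210)s + 347/35

P(s) = (3/70)s^3 - (76/105)s^2 + (31/210)s + 347/35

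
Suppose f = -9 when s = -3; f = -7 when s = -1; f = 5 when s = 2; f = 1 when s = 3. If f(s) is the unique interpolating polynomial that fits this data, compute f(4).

-34/3

L_0(4) = (5)·(2)·(1)/[(-2)·(-5)·(-6)] = -1/6
L_1(4) = (7)·(2)·(1)/[(2)·(-3)·(-4)] = 7/12
L_2(4) = (7)·(5)·(1)/[(5)·(3)·(-1)] = -7/3
L_3(4) = (7)·(5)·(2)/[(6)·(4)·(1)] = 35/12
Sum: (-9)·(-1/6) + (-7)·(7/12) + 5·(-7/3) + 1·(35/12) = -34/3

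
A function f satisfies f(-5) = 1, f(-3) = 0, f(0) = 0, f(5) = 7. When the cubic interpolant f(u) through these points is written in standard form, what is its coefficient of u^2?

4/25

Build the Lagrange basis polynomials:
L_0(u) = (u + 3)u(u - 5) / [-100] = -(1/100)u^3 + (1/50)u^2 + (3/20)u
L_1(u) = (u + 5)u(u - 5) / [48] = (1/48)u^3 - (25/48)u
L_2(u) = (u + 5)(u + 3)(u - 5) / [-75] = -(1/75)u^3 - (1/25)u^2 + (1/3)u + 1
L_3(u) = (u + 5)(u + 3)u / [400] = (1/400)u^3 + (1/50)u^2 + (3/80)u
f(u) = 1·L_0 + 0·L_1 + 0·L_2 + 7·L_3
Only the coefficient of u^2 is needed; take it from each L_i and combine:
1·(1/50) + 0·(0) + 0·(-1/25) + 7·(1/50) = 4/25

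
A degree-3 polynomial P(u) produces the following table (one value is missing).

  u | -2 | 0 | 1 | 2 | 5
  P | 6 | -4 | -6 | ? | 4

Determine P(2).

-214/35

The 4 known values determine P uniquely (degree ≤ 3).
L_0(2) = (2)·(1)·(-3)/[(-2)·(-3)·(-7)] = 1/7
L_1(2) = (4)·(1)·(-3)/[(2)·(-1)·(-5)] = -6/5
L_2(2) = (4)·(2)·(-3)/[(3)·(1)·(-4)] = 2
L_3(2) = (4)·(2)·(1)/[(7)·(5)·(4)] = 2/35
Sum: 6·(1/7) + (-4)·(-6/5) + (-6)·(2) + 4·(2/35) = -214/35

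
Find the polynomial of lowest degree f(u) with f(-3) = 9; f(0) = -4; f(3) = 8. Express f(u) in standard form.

Newton's divided differences:
f[-3,0] = (-4 - 9) / (0 - (-3)) = -13/3
f[0,3] = (8 - (-4)) / (3 - 0) = 4
f[-3,0,3] = (4 - (-13/3)) / (3 - (-3)) = 25/18
f(u) = 9 + (-13/3)·(u + 3) + (25/18)·(u + 3)u
Expanding: f(u) = (25/18)u^2 - (1/6)u - 4

f(u) = (25/18)u^2 - (1/6)u - 4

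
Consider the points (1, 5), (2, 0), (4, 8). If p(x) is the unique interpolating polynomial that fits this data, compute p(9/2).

Evaluate each Lagrange basis at x = 9/2:
L_0(9/2) = (5/2)·(1/2)/[(-1)·(-3)] = 5/12
L_1(9/2) = (7/2)·(1/2)/[(1)·(-2)] = -7/8
L_2(9/2) = (7/2)·(5/2)/[(3)·(2)] = 35/24
Sum: 5·(5/12) + 0 + 8·(35/24) = 55/4

55/4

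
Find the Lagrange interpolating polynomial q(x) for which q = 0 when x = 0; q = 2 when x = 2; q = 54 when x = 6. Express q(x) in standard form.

Build the Lagrange basis polynomials:
L_0(x) = (x - 2)(x - 6) / [12] = (1/12)x^2 - (2/3)x + 1
L_1(x) = x(x - 6) / [-8] = -(1/8)x^2 + (3/4)x
L_2(x) = x(x - 2) / [24] = (1/24)x^2 - (1/12)x
q(x) = 0·L_0 + 2·L_1 + 54·L_2
  0·L_0(x) = 0
  2·L_1(x) = -(1/4)x^2 + (3/2)x
  54·L_2(x) = (9/4)x^2 - (9/2)x
Adding term by term: 2x^2 - 3x

q(x) = 2x^2 - 3x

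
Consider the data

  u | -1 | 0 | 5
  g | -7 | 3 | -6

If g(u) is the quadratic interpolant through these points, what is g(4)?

11/3

Evaluate each Lagrange basis at u = 4:
L_0(4) = (4)·(-1)/[(-1)·(-6)] = -2/3
L_1(4) = (5)·(-1)/[(1)·(-5)] = 1
L_2(4) = (5)·(4)/[(6)·(5)] = 2/3
Sum: (-7)·(-2/3) + 3·(1) + (-6)·(2/3) = 11/3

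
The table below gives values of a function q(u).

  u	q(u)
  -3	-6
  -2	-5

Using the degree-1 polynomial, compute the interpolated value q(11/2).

L_0(11/2) = (15/2)/[(-1)] = -15/2
L_1(11/2) = (17/2)/[(1)] = 17/2
Sum: (-6)·(-15/2) + (-5)·(17/2) = 5/2

5/2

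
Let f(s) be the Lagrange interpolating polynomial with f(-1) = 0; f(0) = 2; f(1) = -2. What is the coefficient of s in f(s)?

Build the Lagrange basis polynomials:
L_0(s) = s(s - 1) / [2] = (1/2)s^2 - (1/2)s
L_1(s) = (s + 1)(s - 1) / [-1] = -s^2 + 1
L_2(s) = (s + 1)s / [2] = (1/2)s^2 + (1/2)s
f(s) = 0·L_0 + 2·L_1 + (-2)·L_2
Only the coefficient of s is needed; take it from each L_i and combine:
0·(-1/2) + 2·(0) + (-2)·(1/2) = -1

-1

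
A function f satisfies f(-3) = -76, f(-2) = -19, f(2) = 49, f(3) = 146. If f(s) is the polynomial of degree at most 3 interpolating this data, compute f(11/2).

Evaluate each Lagrange basis at s = 11/2:
L_0(11/2) = (15/2)·(7/2)·(5/2)/[(-1)·(-5)·(-6)] = -35/16
L_1(11/2) = (17/2)·(7/2)·(5/2)/[(1)·(-4)·(-5)] = 119/32
L_2(11/2) = (17/2)·(15/2)·(5/2)/[(5)·(4)·(-1)] = -255/32
L_3(11/2) = (17/2)·(15/2)·(7/2)/[(6)·(5)·(1)] = 119/16
Sum: (-76)·(-35/16) + (-19)·(119/32) + 49·(-255/32) + 146·(119/16) = 791

791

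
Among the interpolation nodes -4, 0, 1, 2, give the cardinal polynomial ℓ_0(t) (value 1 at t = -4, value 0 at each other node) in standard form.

ℓ_0(t) = -(1/120)t^3 + (1/40)t^2 - (1/60)t

ℓ_0(t) = t(t - 1)(t - 2) / [(-4)·(-5)·(-6)]
       = (t^3 - 3t^2 + 2t) / (-120)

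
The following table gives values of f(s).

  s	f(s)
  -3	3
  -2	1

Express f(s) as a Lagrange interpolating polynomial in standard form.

Build the Lagrange basis polynomials:
L_0(s) = (s + 2) / [-1] = -s - 2
L_1(s) = (s + 3) / [1] = s + 3
f(s) = 3·L_0 + 1·L_1
  3·L_0(s) = -3s - 6
  1·L_1(s) = s + 3
Adding term by term: -2s - 3

f(s) = -2s - 3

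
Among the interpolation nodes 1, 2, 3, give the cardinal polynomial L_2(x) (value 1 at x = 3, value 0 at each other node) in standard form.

L_2(x) = (1/2)x^2 - (3/2)x + 1

L_2(x) = (x - 1)(x - 2) / [(2)·(1)]
       = (x^2 - 3x + 2) / (2)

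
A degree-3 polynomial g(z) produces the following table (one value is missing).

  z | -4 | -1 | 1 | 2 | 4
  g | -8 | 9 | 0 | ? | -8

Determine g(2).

-26/5

The 4 known values determine g uniquely (degree ≤ 3).
Evaluate each Lagrange basis at z = 2:
L_0(2) = (3)·(1)·(-2)/[(-3)·(-5)·(-8)] = 1/20
L_1(2) = (6)·(1)·(-2)/[(3)·(-2)·(-5)] = -2/5
L_2(2) = (6)·(3)·(-2)/[(5)·(2)·(-3)] = 6/5
L_3(2) = (6)·(3)·(1)/[(8)·(5)·(3)] = 3/20
Sum: (-8)·(1/20) + 9·(-2/5) + 0 + (-8)·(3/20) = -26/5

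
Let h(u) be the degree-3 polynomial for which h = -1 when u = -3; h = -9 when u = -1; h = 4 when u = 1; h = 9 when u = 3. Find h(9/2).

-1273/128

Using Newton's divided-difference form:
h[-3,-1] = (-9 - (-1)) / (-1 - (-3)) = -4
h[-1,1] = (4 - (-9)) / (1 - (-1)) = 13/2
h[1,3] = (9 - 4) / (3 - 1) = 5/2
h[-3,-1,1] = (13/2 - (-4)) / (1 - (-3)) = 21/8
h[-1,1,3] = (5/2 - 13/2) / (3 - (-1)) = -1
h[-3,-1,1,3] = (-1 - 21/8) / (3 - (-3)) = -29/48
h(9/2) = -1 + (-4)·(15/2) + (21/8)·(15/2)·(11/2) + (-29/48)·(15/2)·(11/2)·(7/2) = -1273/128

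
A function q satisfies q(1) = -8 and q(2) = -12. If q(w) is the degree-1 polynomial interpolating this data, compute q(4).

-20

L_0(4) = (2)/[(-1)] = -2
L_1(4) = (3)/[(1)] = 3
Sum: (-8)·(-2) + (-12)·(3) = -20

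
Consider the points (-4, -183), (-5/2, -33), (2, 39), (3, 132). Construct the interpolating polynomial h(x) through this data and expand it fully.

h(x) = 4x^3 + 4x^2 - 3x - 3

L_0(x) = (x + 5/2)(x - 2)(x - 3) / [-63] = -(1/63)x^3 + (5/126)x^2 + (13/126)x - 5/21
L_1(x) = (x + 4)(x - 2)(x - 3) / [297/8] = (8/297)x^3 - (8/297)x^2 - (112/297)x + 64/99
L_2(x) = (x + 4)(x + 5/2)(x - 3) / [-27] = -(1/27)x^3 - (7/54)x^2 + (19/54)x + 10/9
L_3(x) = (x + 4)(x + 5/2)(x - 2) / [77/2] = (2/77)x^3 + (9/77)x^2 - (6/77)x - 40/77
h(x) = (-183)·L_0 + (-33)·L_1 + 39·L_2 + 132·L_3
  (-183)·L_0(x) = (61/21)x^3 - (305/42)x^2 - (793/42)x + 305/7
  (-33)·L_1(x) = -(8/9)x^3 + (8/9)x^2 + (112/9)x - 64/3
  39·L_2(x) = -(13/9)x^3 - (91/18)x^2 + (247/18)x + 130/3
  132·L_3(x) = (24/7)x^3 + (108/7)x^2 - (72/7)x - 480/7
Adding term by term: 4x^3 + 4x^2 - 3x - 3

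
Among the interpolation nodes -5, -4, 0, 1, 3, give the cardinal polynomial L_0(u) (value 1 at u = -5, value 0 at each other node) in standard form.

L_0(u) = (u + 4)u(u - 1)(u - 3) / [(-1)·(-5)·(-6)·(-8)]
       = (u^4 - 13u^2 + 12u) / (240)

L_0(u) = (1/240)u^4 - (13/240)u^2 + (1/20)u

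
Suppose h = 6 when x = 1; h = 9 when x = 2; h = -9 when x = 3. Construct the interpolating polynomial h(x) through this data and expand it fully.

Newton's divided differences:
h[1,2] = (9 - 6) / (2 - 1) = 3
h[2,3] = (-9 - 9) / (3 - 2) = -18
h[1,2,3] = (-18 - 3) / (3 - 1) = -21/2
h(x) = 6 + 3·(x - 1) + (-21/2)·(x - 1)(x - 2)
Expanding: h(x) = -(21/2)x^2 + (69/2)x - 18

h(x) = -(21/2)x^2 + (69/2)x - 18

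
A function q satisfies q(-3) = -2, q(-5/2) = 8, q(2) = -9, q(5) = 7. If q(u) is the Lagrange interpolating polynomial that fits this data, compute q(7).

Evaluate each Lagrange basis at u = 7:
L_0(7) = (19/2)·(5)·(2)/[(-1/2)·(-5)·(-8)] = -19/4
L_1(7) = (10)·(5)·(2)/[(1/2)·(-9/2)·(-15/2)] = 160/27
L_2(7) = (10)·(19/2)·(2)/[(5)·(9/2)·(-3)] = -76/27
L_3(7) = (10)·(19/2)·(5)/[(8)·(15/2)·(3)] = 95/36
Sum: (-2)·(-19/4) + 8·(160/27) + (-9)·(-76/27) + 7·(95/36) = 10877/108

10877/108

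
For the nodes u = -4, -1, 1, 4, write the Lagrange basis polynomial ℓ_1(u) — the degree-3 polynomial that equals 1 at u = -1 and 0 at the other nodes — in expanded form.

ℓ_1(u) = (u + 4)(u - 1)(u - 4) / [(3)·(-2)·(-5)]
       = (u^3 - u^2 - 16u + 16) / (30)

ℓ_1(u) = (1/30)u^3 - (1/30)u^2 - (8/15)u + 8/15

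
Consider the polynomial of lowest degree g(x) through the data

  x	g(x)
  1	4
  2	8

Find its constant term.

0

Build the Lagrange basis polynomials:
L_0(x) = (x - 2) / [-1] = -x + 2
L_1(x) = (x - 1) / [1] = x - 1
g(x) = 4·L_0 + 8·L_1
Only the constant term is needed; take it from each L_i and combine:
4·(2) + 8·(-1) = 0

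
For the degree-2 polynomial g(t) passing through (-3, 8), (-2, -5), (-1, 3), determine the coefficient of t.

79/2

L_0(t) = (t + 2)(t + 1) / [2] = (1/2)t^2 + (3/2)t + 1
L_1(t) = (t + 3)(t + 1) / [-1] = -t^2 - 4t - 3
L_2(t) = (t + 3)(t + 2) / [2] = (1/2)t^2 + (5/2)t + 3
g(t) = 8·L_0 + (-5)·L_1 + 3·L_2
Only the coefficient of t is needed; take it from each L_i and combine:
8·(3/2) + (-5)·(-4) + 3·(5/2) = 79/2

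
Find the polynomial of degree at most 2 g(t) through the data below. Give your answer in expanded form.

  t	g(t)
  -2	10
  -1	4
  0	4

g(t) = 3t^2 + 3t + 4

Newton's divided differences:
g[-2,-1] = (4 - 10) / (-1 - (-2)) = -6
g[-1,0] = (4 - 4) / (0 - (-1)) = 0
g[-2,-1,0] = (0 - (-6)) / (0 - (-2)) = 3
g(t) = 10 + (-6)·(t + 2) + 3·(t + 2)(t + 1)
Expanding: g(t) = 3t^2 + 3t + 4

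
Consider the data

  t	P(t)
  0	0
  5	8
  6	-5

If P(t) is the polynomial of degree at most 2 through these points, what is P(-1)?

Using Newton's divided-difference form:
P[0,5] = (8 - 0) / (5 - 0) = 8/5
P[5,6] = (-5 - 8) / (6 - 5) = -13
P[0,5,6] = (-13 - 8/5) / (6 - 0) = -73/30
P(-1) = 0 + (8/5)·(-1) + (-73/30)·(-1)·(-6) = -81/5

-81/5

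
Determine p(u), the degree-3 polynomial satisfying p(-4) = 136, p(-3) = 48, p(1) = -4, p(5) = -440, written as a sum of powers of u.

Newton's divided differences:
p[-4,-3] = (48 - 136) / (-3 - (-4)) = -88
p[-3,1] = (-4 - 48) / (1 - (-3)) = -13
p[1,5] = (-440 - (-4)) / (5 - 1) = -109
p[-4,-3,1] = (-13 - (-88)) / (1 - (-4)) = 15
p[-3,1,5] = (-109 - (-13)) / (5 - (-3)) = -12
p[-4,-3,1,5] = (-12 - 15) / (5 - (-4)) = -3
p(u) = 136 + (-88)·(u + 4) + 15·(u + 4)(u + 3) + (-3)·(u + 4)(u + 3)(u - 1)
Expanding: p(u) = -3u^3 - 3u^2 + 2u

p(u) = -3u^3 - 3u^2 + 2u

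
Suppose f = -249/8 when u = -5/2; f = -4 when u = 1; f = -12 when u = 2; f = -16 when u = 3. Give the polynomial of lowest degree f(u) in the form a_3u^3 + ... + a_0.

Newton's divided differences:
f[-5/2,1] = (-4 - (-249/8)) / (1 - (-5/2)) = 31/4
f[1,2] = (-12 - (-4)) / (2 - 1) = -8
f[2,3] = (-16 - (-12)) / (3 - 2) = -4
f[-5/2,1,2] = (-8 - 31/4) / (2 - (-5/2)) = -7/2
f[1,2,3] = (-4 - (-8)) / (3 - 1) = 2
f[-5/2,1,2,3] = (2 - (-7/2)) / (3 - (-5/2)) = 1
f(u) = -249/8 + (31/4)·(u + 5/2) + (-7/2)·(u + 5/2)(u - 1) + 1·(u + 5/2)(u - 1)(u - 2)
Expanding: f(u) = u^3 - 4u^2 - 3u + 2

f(u) = u^3 - 4u^2 - 3u + 2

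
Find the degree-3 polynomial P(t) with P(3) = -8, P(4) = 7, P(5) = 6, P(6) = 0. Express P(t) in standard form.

Build the Lagrange basis polynomials:
L_0(t) = (t - 4)(t - 5)(t - 6) / [-6] = -(1/6)t^3 + (5/2)t^2 - (37/3)t + 20
L_1(t) = (t - 3)(t - 5)(t - 6) / [2] = (1/2)t^3 - 7t^2 + (63/2)t - 45
L_2(t) = (t - 3)(t - 4)(t - 6) / [-2] = -(1/2)t^3 + (13/2)t^2 - 27t + 36
L_3(t) = (t - 3)(t - 4)(t - 5) / [6] = (1/6)t^3 - 2t^2 + (47/6)t - 10
P(t) = (-8)·L_0 + 7·L_1 + 6·L_2 + 0·L_3
  (-8)·L_0(t) = (4/3)t^3 - 20t^2 + (296/3)t - 160
  7·L_1(t) = (7/2)t^3 - 49t^2 + (441/2)t - 315
  6·L_2(t) = -3t^3 + 39t^2 - 162t + 216
  0·L_3(t) = 0
Adding term by term: (11/6)t^3 - 30t^2 + (943/6)t - 259

P(t) = (11/6)t^3 - 30t^2 + (943/6)t - 259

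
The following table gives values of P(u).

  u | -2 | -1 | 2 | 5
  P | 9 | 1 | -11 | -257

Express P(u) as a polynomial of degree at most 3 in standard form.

P(u) = -2u^3 - u^2 + 3u + 3

Build the Lagrange basis polynomials:
L_0(u) = (u + 1)(u - 2)(u - 5) / [-28] = -(1/28)u^3 + (3/14)u^2 - (3/28)u - 5/14
L_1(u) = (u + 2)(u - 2)(u - 5) / [18] = (1/18)u^3 - (5/18)u^2 - (2/9)u + 10/9
L_2(u) = (u + 2)(u + 1)(u - 5) / [-36] = -(1/36)u^3 + (1/18)u^2 + (13/36)u + 5/18
L_3(u) = (u + 2)(u + 1)(u - 2) / [126] = (1/126)u^3 + (1/126)u^2 - (2/63)u - 2/63
P(u) = 9·L_0 + 1·L_1 + (-11)·L_2 + (-257)·L_3
  9·L_0(u) = -(9/28)u^3 + (27/14)u^2 - (27/28)u - 45/14
  1·L_1(u) = (1/18)u^3 - (5/18)u^2 - (2/9)u + 10/9
  (-11)·L_2(u) = (11/36)u^3 - (11/18)u^2 - (143/36)u - 55/18
  (-257)·L_3(u) = -(257/126)u^3 - (257/126)u^2 + (514/63)u + 514/63
Adding term by term: -2u^3 - u^2 + 3u + 3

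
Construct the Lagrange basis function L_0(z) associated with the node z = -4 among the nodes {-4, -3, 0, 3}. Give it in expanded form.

L_0(z) = (z + 3)z(z - 3) / [(-1)·(-4)·(-7)]
       = (z^3 - 9z) / (-28)

L_0(z) = -(1/28)z^3 + (9/28)z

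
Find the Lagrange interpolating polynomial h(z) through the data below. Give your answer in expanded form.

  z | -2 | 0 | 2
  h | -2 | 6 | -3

Build the Lagrange basis polynomials:
L_0(z) = z(z - 2) / [8] = (1/8)z^2 - (1/4)z
L_1(z) = (z + 2)(z - 2) / [-4] = -(1/4)z^2 + 1
L_2(z) = (z + 2)z / [8] = (1/8)z^2 + (1/4)z
h(z) = (-2)·L_0 + 6·L_1 + (-3)·L_2
  (-2)·L_0(z) = -(1/4)z^2 + (1/2)z
  6·L_1(z) = -(3/2)z^2 + 6
  (-3)·L_2(z) = -(3/8)z^2 - (3/4)z
Adding term by term: -(17/8)z^2 - (1/4)z + 6

h(z) = -(17/8)z^2 - (1/4)z + 6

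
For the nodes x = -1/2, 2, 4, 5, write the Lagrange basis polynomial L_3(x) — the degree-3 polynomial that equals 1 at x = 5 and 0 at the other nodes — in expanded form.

L_3(x) = (x + 1/2)(x - 2)(x - 4) / [(11/2)·(3)·(1)]
       = (x^3 - (11/2)x^2 + 5x + 4) / (33/2)

L_3(x) = (2/33)x^3 - (1/3)x^2 + (10/33)x + 8/33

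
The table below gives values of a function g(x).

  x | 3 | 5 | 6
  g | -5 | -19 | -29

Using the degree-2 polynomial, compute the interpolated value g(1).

L_0(1) = (-4)·(-5)/[(-2)·(-3)] = 10/3
L_1(1) = (-2)·(-5)/[(2)·(-1)] = -5
L_2(1) = (-2)·(-4)/[(3)·(1)] = 8/3
Sum: (-5)·(10/3) + (-19)·(-5) + (-29)·(8/3) = 1

1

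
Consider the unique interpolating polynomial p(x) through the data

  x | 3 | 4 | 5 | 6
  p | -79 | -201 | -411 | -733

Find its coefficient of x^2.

4

L_0(x) = (x - 4)(x - 5)(x - 6) / [-6] = -(1/6)x^3 + (5/2)x^2 - (37/3)x + 20
L_1(x) = (x - 3)(x - 5)(x - 6) / [2] = (1/2)x^3 - 7x^2 + (63/2)x - 45
L_2(x) = (x - 3)(x - 4)(x - 6) / [-2] = -(1/2)x^3 + (13/2)x^2 - 27x + 36
L_3(x) = (x - 3)(x - 4)(x - 5) / [6] = (1/6)x^3 - 2x^2 + (47/6)x - 10
p(x) = (-79)·L_0 + (-201)·L_1 + (-411)·L_2 + (-733)·L_3
Only the coefficient of x^2 is needed; take it from each L_i and combine:
(-79)·(5/2) + (-201)·(-7) + (-411)·(13/2) + (-733)·(-2) = 4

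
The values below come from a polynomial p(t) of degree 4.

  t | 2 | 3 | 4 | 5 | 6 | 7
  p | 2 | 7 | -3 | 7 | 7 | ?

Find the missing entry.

The 5 known values determine p uniquely (degree ≤ 4).
L_0(7) = (4)·(3)·(2)·(1)/[(-1)·(-2)·(-3)·(-4)] = 1
L_1(7) = (5)·(3)·(2)·(1)/[(1)·(-1)·(-2)·(-3)] = -5
L_2(7) = (5)·(4)·(2)·(1)/[(2)·(1)·(-1)·(-2)] = 10
L_3(7) = (5)·(4)·(3)·(1)/[(3)·(2)·(1)·(-1)] = -10
L_4(7) = (5)·(4)·(3)·(2)/[(4)·(3)·(2)·(1)] = 5
Sum: 2·(1) + 7·(-5) + (-3)·(10) + 7·(-10) + 7·(5) = -98

-98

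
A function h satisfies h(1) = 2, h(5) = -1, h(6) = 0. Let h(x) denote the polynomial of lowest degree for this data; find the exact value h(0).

9/2

Evaluate each Lagrange basis at x = 0:
L_0(0) = (-5)·(-6)/[(-4)·(-5)] = 3/2
L_1(0) = (-1)·(-6)/[(4)·(-1)] = -3/2
L_2(0) = (-1)·(-5)/[(5)·(1)] = 1
Sum: 2·(3/2) + (-1)·(-3/2) + 0 = 9/2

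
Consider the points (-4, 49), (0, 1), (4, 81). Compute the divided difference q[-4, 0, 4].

4

q[-4,0] = (1 - 49) / (0 - (-4)) = -12
q[0,4] = (81 - 1) / (4 - 0) = 20
q[-4,0,4] = (20 - (-12)) / (4 - (-4)) = 4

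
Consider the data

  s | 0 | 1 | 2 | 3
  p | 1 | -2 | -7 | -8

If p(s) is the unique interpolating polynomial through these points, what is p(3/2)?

-37/8

Evaluate each Lagrange basis at s = 3/2:
L_0(3/2) = (1/2)·(-1/2)·(-3/2)/[(-1)·(-2)·(-3)] = -1/16
L_1(3/2) = (3/2)·(-1/2)·(-3/2)/[(1)·(-1)·(-2)] = 9/16
L_2(3/2) = (3/2)·(1/2)·(-3/2)/[(2)·(1)·(-1)] = 9/16
L_3(3/2) = (3/2)·(1/2)·(-1/2)/[(3)·(2)·(1)] = -1/16
Sum: 1·(-1/16) + (-2)·(9/16) + (-7)·(9/16) + (-8)·(-1/16) = -37/8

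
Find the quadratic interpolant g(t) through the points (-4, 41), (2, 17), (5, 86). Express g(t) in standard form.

g(t) = 3t^2 + 2t + 1

Build the Lagrange basis polynomials:
L_0(t) = (t - 2)(t - 5) / [54] = (1/54)t^2 - (7/54)t + 5/27
L_1(t) = (t + 4)(t - 5) / [-18] = -(1/18)t^2 + (1/18)t + 10/9
L_2(t) = (t + 4)(t - 2) / [27] = (1/27)t^2 + (2/27)t - 8/27
g(t) = 41·L_0 + 17·L_1 + 86·L_2
  41·L_0(t) = (41/54)t^2 - (287/54)t + 205/27
  17·L_1(t) = -(17/18)t^2 + (17/18)t + 170/9
  86·L_2(t) = (86/27)t^2 + (172/27)t - 688/27
Adding term by term: 3t^2 + 2t + 1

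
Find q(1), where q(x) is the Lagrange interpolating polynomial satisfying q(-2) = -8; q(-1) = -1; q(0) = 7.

16

Evaluate each Lagrange basis at x = 1:
L_0(1) = (2)·(1)/[(-1)·(-2)] = 1
L_1(1) = (3)·(1)/[(1)·(-1)] = -3
L_2(1) = (3)·(2)/[(2)·(1)] = 3
Sum: (-8)·(1) + (-1)·(-3) + 7·(3) = 16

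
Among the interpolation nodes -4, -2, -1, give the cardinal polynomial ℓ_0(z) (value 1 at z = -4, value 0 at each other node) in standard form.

ℓ_0(z) = (z + 2)(z + 1) / [(-2)·(-3)]
       = (z^2 + 3z + 2) / (6)

ℓ_0(z) = (1/6)z^2 + (1/2)z + 1/3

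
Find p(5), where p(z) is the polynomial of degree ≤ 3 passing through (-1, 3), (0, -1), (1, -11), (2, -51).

-591

Evaluate each Lagrange basis at z = 5:
L_0(5) = (5)·(4)·(3)/[(-1)·(-2)·(-3)] = -10
L_1(5) = (6)·(4)·(3)/[(1)·(-1)·(-2)] = 36
L_2(5) = (6)·(5)·(3)/[(2)·(1)·(-1)] = -45
L_3(5) = (6)·(5)·(4)/[(3)·(2)·(1)] = 20
Sum: 3·(-10) + (-1)·(36) + (-11)·(-45) + (-51)·(20) = -591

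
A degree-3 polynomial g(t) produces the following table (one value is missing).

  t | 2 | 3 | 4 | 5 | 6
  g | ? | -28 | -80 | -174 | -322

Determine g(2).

-6

The 4 known values determine g uniquely (degree ≤ 3).
Evaluate each Lagrange basis at t = 2:
L_0(2) = (-2)·(-3)·(-4)/[(-1)·(-2)·(-3)] = 4
L_1(2) = (-1)·(-3)·(-4)/[(1)·(-1)·(-2)] = -6
L_2(2) = (-1)·(-2)·(-4)/[(2)·(1)·(-1)] = 4
L_3(2) = (-1)·(-2)·(-3)/[(3)·(2)·(1)] = -1
Sum: (-28)·(4) + (-80)·(-6) + (-174)·(4) + (-322)·(-1) = -6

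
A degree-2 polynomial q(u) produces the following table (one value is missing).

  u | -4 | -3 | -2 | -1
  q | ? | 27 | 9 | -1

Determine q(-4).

The 3 known values determine q uniquely (degree ≤ 2).
Evaluate each Lagrange basis at u = -4:
L_0(-4) = (-2)·(-3)/[(-1)·(-2)] = 3
L_1(-4) = (-1)·(-3)/[(1)·(-1)] = -3
L_2(-4) = (-1)·(-2)/[(2)·(1)] = 1
Sum: 27·(3) + 9·(-3) + (-1)·(1) = 53

53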